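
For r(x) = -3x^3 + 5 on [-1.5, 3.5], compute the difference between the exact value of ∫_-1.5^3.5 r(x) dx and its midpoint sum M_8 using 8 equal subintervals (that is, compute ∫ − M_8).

-1.46484375

Exact integral: ∫_-1.5^3.5 r(x) dx = -83.75.
M_8 = -82.28515625.
Error = -83.75 − (-82.28515625) = -1.46484375.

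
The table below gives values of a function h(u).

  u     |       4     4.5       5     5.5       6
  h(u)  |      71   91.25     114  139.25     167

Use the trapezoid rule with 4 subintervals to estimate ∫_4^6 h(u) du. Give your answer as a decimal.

231.75

Δu = 0.5.
T_4 = (0.5/2)·[71 + 2·91.25 + 2·114 + 2·139.25 + 167] = 231.75.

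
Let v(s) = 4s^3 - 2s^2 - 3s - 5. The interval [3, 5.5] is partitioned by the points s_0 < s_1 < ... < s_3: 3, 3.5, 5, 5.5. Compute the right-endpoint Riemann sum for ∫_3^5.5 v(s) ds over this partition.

Subinterval widths: 0.5, 1.5, 0.5.
Right endpoints: 3.5, 5, 5.5.
v(3.5) = 131.5, v(5) = 430, v(5.5) = 583.5.
Sum = Σ Δs_i · v(s_i).
Sum = 1002.5.

1002.5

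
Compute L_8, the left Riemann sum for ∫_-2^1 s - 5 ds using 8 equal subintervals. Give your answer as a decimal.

Δs = (1 − (-2))/8 = 0.375.
Left endpoints: -2, -1.625, -1.25, -0.875, -0.5, -0.125, 0.25, 0.625.
f(-2) = -7, f(-1.625) = -6.625, f(-1.25) = -6.25, f(-0.875) = -5.875, f(-0.5) = -5.5, f(-0.125) = -5.125, f(0.25) = -4.75, f(0.625) = -4.375.
Sum = Δs · [f(-2) + f(-1.625) + f(-1.25) + ...].
Sum = -17.0625.

-17.0625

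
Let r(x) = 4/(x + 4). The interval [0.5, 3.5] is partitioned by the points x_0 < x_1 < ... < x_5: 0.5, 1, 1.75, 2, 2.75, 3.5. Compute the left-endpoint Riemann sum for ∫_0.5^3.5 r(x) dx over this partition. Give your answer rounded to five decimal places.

2.16280

Subinterval widths: 0.5, 0.75, 0.25, 0.75, 0.75.
Left endpoints: 0.5, 1, 1.75, 2, 2.75.
r(0.5) = 8/9, r(1) = 0.8, r(1.75) = 16/23, r(2) = 2/3, r(2.75) = 16/27.
Sum = Σ Δx_i · r(x_i).
Sum ≈ 2.16280.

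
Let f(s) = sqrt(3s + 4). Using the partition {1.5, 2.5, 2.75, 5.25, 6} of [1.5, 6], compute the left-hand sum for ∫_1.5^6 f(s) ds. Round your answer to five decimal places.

15.84634

Subinterval widths: 1, 0.25, 2.5, 0.75.
Left endpoints: 1.5, 2.5, 2.75, 5.25.
f(1.5) ≈ 2.91548, f(2.5) ≈ 3.39116, f(2.75) ≈ 3.50000, f(5.25) ≈ 4.44410.
Sum = Σ Δs_i · f(s_i).
Sum ≈ 15.84634.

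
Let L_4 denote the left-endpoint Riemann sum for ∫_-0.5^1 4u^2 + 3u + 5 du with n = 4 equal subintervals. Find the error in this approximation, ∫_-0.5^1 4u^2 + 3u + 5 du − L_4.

Exact integral: ∫_-0.5^1 f(u) du = 10.125.
L_4 = 8.859375.
Error = 10.125 − 8.859375 = 1.265625.

1.265625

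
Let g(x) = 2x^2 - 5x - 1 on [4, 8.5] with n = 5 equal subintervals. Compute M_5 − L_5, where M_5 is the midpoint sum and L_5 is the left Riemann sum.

38.6775

M_5 = 221.0175.
L_5 = 182.34.
M_5 − L_5 = 38.6775.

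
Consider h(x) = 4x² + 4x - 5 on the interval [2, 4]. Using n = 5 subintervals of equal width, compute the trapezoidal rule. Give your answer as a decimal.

Δx = (4 − 2)/5 = 0.4.
h(2) = 19, h(2.4) = 27.64, h(2.8) = 37.56, h(3.2) = 48.76, h(3.6) = 61.24, h(4) = 75.
T_5 = (Δx/2)·[h(x_0) + 2h(x_1) + ... + 2h(x_{4}) + h(x_5)].
Sum = 88.88.

88.88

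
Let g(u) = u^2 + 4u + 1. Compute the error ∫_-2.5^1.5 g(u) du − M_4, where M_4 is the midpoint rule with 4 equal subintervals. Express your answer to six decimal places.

Exact integral: ∫_-2.5^1.5 g(u) du ≈ 2.33333333.
M_4 = 2.
Error ≈ 2.33333333 − 2 ≈ 0.333333.

0.333333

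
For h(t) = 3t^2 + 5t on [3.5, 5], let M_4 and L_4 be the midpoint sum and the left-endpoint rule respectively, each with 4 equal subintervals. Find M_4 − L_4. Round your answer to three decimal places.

8.420

M_4 ≈ 113.94727.
L_4 = 105.52734375.
M_4 − L_4 ≈ 8.420.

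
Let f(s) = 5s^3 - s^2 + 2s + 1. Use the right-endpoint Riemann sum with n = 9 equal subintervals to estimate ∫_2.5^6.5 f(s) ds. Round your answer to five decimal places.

2426.47942

Δs = (6.5 − 2.5)/9 = 4/9.
Right endpoints: 53/18, 61/18, 23/6, 77/18, 85/18, 31/6, 101/18, 109/18, 6.5.
f(53/18) = 733999/5832, f(61/18) = 1113287/5832, f(23/6) = 59533/216, f(77/18) = 2231671/5832, f(85/18) = 3001487/5832, f(31/6) = 145637/216, f(101/18) = 5039167/5832, f(109/18) = 6337751/5832, f(6.5) = 1344.875.
Sum = Δs · [f(53/18) + f(61/18) + f(23/6) + ...].
Sum ≈ 2426.47942.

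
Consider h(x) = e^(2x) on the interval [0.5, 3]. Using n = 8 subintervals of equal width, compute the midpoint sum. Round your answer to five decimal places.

Δx = (3 − 0.5)/8 = 0.3125.
Midpoints: 0.65625, 0.96875, 1.28125, 1.59375, 1.90625, 2.21875, 2.53125, 2.84375.
h(0.65625) ≈ 3.71545, h(0.96875) ≈ 6.94138, h(1.28125) ≈ 12.96820, h(1.59375) ≈ 24.22778, h(1.90625) ≈ 45.26346, h(2.21875) ≈ 84.56327, h(2.53125) ≈ 157.98499, h(2.84375) ≈ 295.15481.
Sum = Δx · [h(0.65625) + h(0.96875) + h(1.28125) + ...].
Sum ≈ 197.13104.

197.13104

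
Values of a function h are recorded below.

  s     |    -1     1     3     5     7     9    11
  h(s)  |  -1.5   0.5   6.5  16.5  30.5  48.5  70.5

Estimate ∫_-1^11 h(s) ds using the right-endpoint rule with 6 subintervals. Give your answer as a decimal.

346

Δs = 2.
Sum = 2·[0.5 + 6.5 + 16.5 + 30.5 + 48.5 + 70.5] = 346.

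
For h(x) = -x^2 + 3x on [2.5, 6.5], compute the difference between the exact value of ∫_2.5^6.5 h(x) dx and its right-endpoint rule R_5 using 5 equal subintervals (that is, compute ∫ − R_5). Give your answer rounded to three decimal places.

Exact integral: ∫_2.5^6.5 h(x) dx ≈ -32.33333.
R_5 = -42.36.
Error ≈ -32.33333 − (-42.36) ≈ 10.027.

10.027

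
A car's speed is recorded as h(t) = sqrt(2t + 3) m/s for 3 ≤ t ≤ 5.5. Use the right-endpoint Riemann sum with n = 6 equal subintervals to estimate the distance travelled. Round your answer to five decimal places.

Δt = (5.5 − 3)/6 = 5/12.
Right endpoints: 41/12, 23/6, 4.25, 14/3, 61/12, 5.5.
h(41/12) ≈ 3.13581, h(23/6) ≈ 3.26599, h(4.25) ≈ 3.39116, h(14/3) ≈ 3.51188, h(61/12) ≈ 3.62859, h(5.5) ≈ 3.74166.
Sum = Δt · [h(41/12) + h(23/6) + h(4.25) + ...].
Sum ≈ 8.61462.

8.61462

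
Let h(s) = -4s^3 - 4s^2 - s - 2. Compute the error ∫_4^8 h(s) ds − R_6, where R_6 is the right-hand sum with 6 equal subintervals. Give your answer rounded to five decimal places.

Exact integral: ∫_4^8 h(s) ds ≈ -4469.3333333.
R_6 ≈ -5154.5185185.
Error ≈ -4469.3333333 − (-5154.5185185) ≈ 685.18519.

685.18519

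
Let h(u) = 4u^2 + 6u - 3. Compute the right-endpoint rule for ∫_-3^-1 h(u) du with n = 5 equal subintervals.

0.88

Δu = (-1 − (-3))/5 = 0.4.
Right endpoints: -2.6, -2.2, -1.8, -1.4, -1.
h(-2.6) = 8.44, h(-2.2) = 3.16, h(-1.8) = -0.84, h(-1.4) = -3.56, h(-1) = -5.
Sum = Δu · [h(-2.6) + h(-2.2) + h(-1.8) + h(-1.4) + h(-1)].
Sum = 0.88.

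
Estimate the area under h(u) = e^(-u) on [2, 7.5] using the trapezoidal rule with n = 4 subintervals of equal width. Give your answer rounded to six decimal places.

0.155377

Δu = (7.5 − 2)/4 = 1.375.
h(2) ≈ 0.135335, h(3.375) ≈ 0.034218, h(4.75) ≈ 0.008652, h(6.125) ≈ 0.002187, h(7.5) ≈ 0.000553.
T_4 = (Δu/2)·[h(u_0) + 2h(u_1) + 2h(u_2) + 2h(u_3) + h(u_4)].
Sum ≈ 0.155377.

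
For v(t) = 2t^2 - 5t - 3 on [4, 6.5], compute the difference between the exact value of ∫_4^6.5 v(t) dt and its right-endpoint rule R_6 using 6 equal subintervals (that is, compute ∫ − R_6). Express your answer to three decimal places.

Exact integral: ∫_4^6.5 v(t) dt ≈ 67.29167.
R_6 ≈ 75.76968.
Error ≈ 67.29167 − 75.76968 ≈ -8.478.

-8.478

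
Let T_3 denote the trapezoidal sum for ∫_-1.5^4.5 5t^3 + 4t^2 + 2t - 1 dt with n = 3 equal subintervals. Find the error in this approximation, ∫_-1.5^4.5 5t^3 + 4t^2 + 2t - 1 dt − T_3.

Exact integral: ∫_-1.5^4.5 f(t) dt = 644.25.
T_3 = 750.25.
Error = 644.25 − 750.25 = -106.

-106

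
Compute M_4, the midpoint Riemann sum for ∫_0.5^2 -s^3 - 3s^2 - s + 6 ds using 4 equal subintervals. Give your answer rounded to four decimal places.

-4.6157

Δs = (2 − 0.5)/4 = 0.375.
Midpoints: 0.6875, 1.0625, 1.4375, 1.8125.
f(0.6875) = 14621/4096, f(1.0625) = 1439/4096, f(1.4375) = -18871/4096, f(1.8125) = -47605/4096.
Sum = Δs · [f(0.6875) + f(1.0625) + f(1.4375) + f(1.8125)].
Sum ≈ -4.6157.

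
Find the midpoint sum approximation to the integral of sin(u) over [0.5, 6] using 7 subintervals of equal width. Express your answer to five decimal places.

Δu = (6 − 0.5)/7 = 11/14.
Midpoints: 25/28, 47/28, 69/28, 3.25, 113/28, 135/28, 157/28.
f(25/28) ≈ 0.77887, f(47/28) ≈ 0.99420, f(69/28) ≈ 0.62670, f(3.25) ≈ -0.10820, f(113/28) ≈ -0.77966, f(135/28) ≈ -0.99406, f(157/28) ≈ -0.62571.
Sum = Δu · [f(25/28) + f(47/28) + f(69/28) + ...].
Sum ≈ -0.08475.

-0.08475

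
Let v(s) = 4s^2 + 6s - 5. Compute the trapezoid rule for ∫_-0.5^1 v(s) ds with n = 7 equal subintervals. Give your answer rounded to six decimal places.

-3.704082

Δs = (1 − (-0.5))/7 = 3/14.
v(-0.5) = -7, v(-2/7) = -313/49, v(-1/14) = -265/49, v(1/7) = -199/49, v(5/14) = -115/49, v(4/7) = -13/49, v(11/14) = 107/49, v(1) = 5.
T_7 = (Δs/2)·[v(s_0) + 2v(s_1) + ... + 2v(s_{6}) + v(s_7)].
Sum ≈ -3.704082.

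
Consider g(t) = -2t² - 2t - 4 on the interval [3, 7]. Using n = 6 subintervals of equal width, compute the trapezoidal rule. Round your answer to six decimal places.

-267.259259

Δt = (7 − 3)/6 = 2/3.
g(3) = -28, g(11/3) = -344/9, g(13/3) = -452/9, g(5) = -64, g(17/3) = -716/9, g(19/3) = -872/9, g(7) = -116.
T_6 = (Δt/2)·[g(t_0) + 2g(t_1) + ... + 2g(t_{5}) + g(t_6)].
Sum ≈ -267.259259.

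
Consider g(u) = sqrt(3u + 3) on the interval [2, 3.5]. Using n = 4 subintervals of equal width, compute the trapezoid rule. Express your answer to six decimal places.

Δu = (3.5 − 2)/4 = 0.375.
g(2) ≈ 3.000000, g(2.375) ≈ 3.181981, g(2.75) ≈ 3.354102, g(3.125) ≈ 3.517812, g(3.5) ≈ 3.674235.
T_4 = (Δu/2)·[g(u_0) + 2g(u_1) + 2g(u_2) + 2g(u_3) + g(u_4)].
Sum ≈ 5.021629.

5.021629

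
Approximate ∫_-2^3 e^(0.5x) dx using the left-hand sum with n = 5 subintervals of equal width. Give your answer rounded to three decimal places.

6.341

Δx = (3 − (-2))/5 = 1.
Left endpoints: -2, -1, 0, 1, 2.
f(-2) ≈ 0.368, f(-1) ≈ 0.607, f(0) ≈ 1.000, f(1) ≈ 1.649, f(2) ≈ 2.718.
Sum = Δx · [f(-2) + f(-1) + f(0) + f(1) + f(2)].
Sum ≈ 6.341.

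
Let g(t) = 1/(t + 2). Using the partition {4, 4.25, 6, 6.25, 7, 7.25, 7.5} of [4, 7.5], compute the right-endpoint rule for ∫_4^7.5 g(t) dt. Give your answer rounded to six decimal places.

Subinterval widths: 0.25, 1.75, 0.25, 0.75, 0.25, 0.25.
Right endpoints: 4.25, 6, 6.25, 7, 7.25, 7.5.
g(4.25) = 0.16, g(6) = 0.125, g(6.25) = 4/33, g(7) = 1/9, g(7.25) = 4/37, g(7.5) = 2/19.
Sum = Σ Δt_i · g(t_i).
Sum ≈ 0.425729.

0.425729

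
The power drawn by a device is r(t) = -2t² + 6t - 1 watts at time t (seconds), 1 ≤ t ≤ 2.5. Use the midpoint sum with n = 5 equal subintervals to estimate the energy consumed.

Δt = (2.5 − 1)/5 = 0.3.
Midpoints: 1.15, 1.45, 1.75, 2.05, 2.35.
r(1.15) = 3.255, r(1.45) = 3.495, r(1.75) = 3.375, r(2.05) = 2.895, r(2.35) = 2.055.
Sum = Δt · [r(1.15) + r(1.45) + r(1.75) + r(2.05) + r(2.35)].
Sum = 4.5225.

4.5225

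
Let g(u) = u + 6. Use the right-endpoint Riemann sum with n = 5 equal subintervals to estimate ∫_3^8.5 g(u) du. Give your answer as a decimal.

67.65

Δu = (8.5 − 3)/5 = 1.1.
Right endpoints: 4.1, 5.2, 6.3, 7.4, 8.5.
g(4.1) = 10.1, g(5.2) = 11.2, g(6.3) = 12.3, g(7.4) = 13.4, g(8.5) = 14.5.
Sum = Δu · [g(4.1) + g(5.2) + g(6.3) + g(7.4) + g(8.5)].
Sum = 67.65.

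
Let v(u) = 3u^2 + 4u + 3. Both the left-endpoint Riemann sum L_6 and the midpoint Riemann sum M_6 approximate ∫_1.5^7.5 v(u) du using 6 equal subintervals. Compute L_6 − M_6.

-88.5

L_6 = 454.5.
M_6 = 543.
L_6 − M_6 = -88.5.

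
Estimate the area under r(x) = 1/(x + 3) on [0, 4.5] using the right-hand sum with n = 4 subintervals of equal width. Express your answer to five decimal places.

0.81348

Δx = (4.5 − 0)/4 = 1.125.
Right endpoints: 1.125, 2.25, 3.375, 4.5.
r(1.125) = 8/33, r(2.25) = 4/21, r(3.375) = 8/51, r(4.5) = 2/15.
Sum = Δx · [r(1.125) + r(2.25) + r(3.375) + r(4.5)].
Sum ≈ 0.81348.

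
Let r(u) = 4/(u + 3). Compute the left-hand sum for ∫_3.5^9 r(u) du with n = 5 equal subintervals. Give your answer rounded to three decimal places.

Δu = (9 − 3.5)/5 = 1.1.
Left endpoints: 3.5, 4.6, 5.7, 6.8, 7.9.
r(3.5) = 8/13, r(4.6) = 10/19, r(5.7) = 40/87, r(6.8) = 20/49, r(7.9) = 40/109.
Sum = Δu · [r(3.5) + r(4.6) + r(5.7) + r(6.8) + r(7.9)].
Sum ≈ 2.614.

2.614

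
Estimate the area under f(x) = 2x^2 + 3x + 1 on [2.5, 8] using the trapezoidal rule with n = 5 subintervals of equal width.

Δx = (8 − 2.5)/5 = 1.1.
f(2.5) = 21, f(3.6) = 37.72, f(4.7) = 59.28, f(5.8) = 85.68, f(6.9) = 116.92, f(8) = 153.
T_5 = (Δx/2)·[f(x_0) + 2f(x_1) + ... + 2f(x_{4}) + f(x_5)].
Sum = 425.26.

425.26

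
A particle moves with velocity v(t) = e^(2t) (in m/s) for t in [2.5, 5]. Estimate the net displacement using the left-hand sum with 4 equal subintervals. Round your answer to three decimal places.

5490.723

Δt = (5 − 2.5)/4 = 0.625.
Left endpoints: 2.5, 3.125, 3.75, 4.375.
v(2.5) ≈ 148.413, v(3.125) ≈ 518.013, v(3.75) ≈ 1808.042, v(4.375) ≈ 6310.688.
Sum = Δt · [v(2.5) + v(3.125) + v(3.75) + v(4.375)].
Sum ≈ 5490.723.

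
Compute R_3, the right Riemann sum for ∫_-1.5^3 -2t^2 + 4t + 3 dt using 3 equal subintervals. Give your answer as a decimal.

Δt = (3 − (-1.5))/3 = 1.5.
Right endpoints: 0, 1.5, 3.
f(0) = 3, f(1.5) = 4.5, f(3) = -3.
Sum = Δt · [f(0) + f(1.5) + f(3)].
Sum = 6.75.

6.75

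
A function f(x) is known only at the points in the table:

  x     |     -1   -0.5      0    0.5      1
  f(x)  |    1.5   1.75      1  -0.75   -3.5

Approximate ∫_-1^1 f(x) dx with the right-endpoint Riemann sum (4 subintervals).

Δx = 0.5.
Sum = 0.5·[1.75 + 1 + (-0.75) + (-3.5)] = -0.75.

-0.75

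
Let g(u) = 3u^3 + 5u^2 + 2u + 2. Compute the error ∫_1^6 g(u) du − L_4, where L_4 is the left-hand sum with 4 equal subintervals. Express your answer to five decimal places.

Exact integral: ∫_1^6 g(u) du ≈ 1374.5833333.
L_4 = 903.359375.
Error ≈ 1374.5833333 − 903.359375 ≈ 471.22396.

471.22396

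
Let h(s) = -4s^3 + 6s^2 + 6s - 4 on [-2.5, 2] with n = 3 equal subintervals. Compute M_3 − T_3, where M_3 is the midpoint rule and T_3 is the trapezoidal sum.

M_3 = 37.96875.
T_3 = 60.75.
M_3 − T_3 = -22.78125.

-22.78125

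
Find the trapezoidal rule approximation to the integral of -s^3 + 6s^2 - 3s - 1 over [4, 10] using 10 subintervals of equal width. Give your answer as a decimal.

Δs = (10 − 4)/10 = 0.6.
f(4) = 19, f(4.6) = 14.824, f(5.2) = 5.032, f(5.8) = -11.672, f(6.4) = -36.584, f(7) = -71, f(7.6) = -116.216, f(8.2) = -173.528, f(8.8) = -244.232, f(9.4) = -329.624, f(10) = -431.
T_10 = (Δs/2)·[f(s_0) + 2f(s_1) + ... + 2f(s_{9}) + f(s_10)].
Sum = -701.4.

-701.4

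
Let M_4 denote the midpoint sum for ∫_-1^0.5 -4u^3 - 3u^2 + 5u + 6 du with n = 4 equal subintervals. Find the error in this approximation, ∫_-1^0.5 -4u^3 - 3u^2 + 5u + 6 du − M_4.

0

Exact integral: ∫_-1^0.5 f(u) du = 6.9375.
M_4 = 6.9375.
Error = 6.9375 − 6.9375 = 0.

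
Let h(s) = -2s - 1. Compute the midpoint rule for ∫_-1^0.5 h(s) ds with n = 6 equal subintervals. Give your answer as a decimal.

Δs = (0.5 − (-1))/6 = 0.25.
Midpoints: -0.875, -0.625, -0.375, -0.125, 0.125, 0.375.
h(-0.875) = 0.75, h(-0.625) = 0.25, h(-0.375) = -0.25, h(-0.125) = -0.75, h(0.125) = -1.25, h(0.375) = -1.75.
Sum = Δs · [h(-0.875) + h(-0.625) + h(-0.375) + ...].
Sum = -0.75.

-0.75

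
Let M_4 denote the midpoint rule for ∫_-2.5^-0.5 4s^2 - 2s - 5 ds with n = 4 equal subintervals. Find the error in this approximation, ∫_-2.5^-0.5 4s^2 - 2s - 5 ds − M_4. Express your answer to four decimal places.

0.1667

Exact integral: ∫_-2.5^-0.5 f(s) ds ≈ 16.666667.
M_4 = 16.5.
Error ≈ 16.666667 − 16.5 ≈ 0.1667.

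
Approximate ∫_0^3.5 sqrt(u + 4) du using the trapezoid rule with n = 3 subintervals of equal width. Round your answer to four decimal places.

Δu = (3.5 − 0)/3 = 7/6.
f(0) ≈ 2.0000, f(7/6) ≈ 2.2730, f(7/3) ≈ 2.5166, f(3.5) ≈ 2.7386.
T_3 = (Δu/2)·[f(u_0) + 2f(u_1) + 2f(u_2) + f(u_3)].
Sum ≈ 8.3521.

8.3521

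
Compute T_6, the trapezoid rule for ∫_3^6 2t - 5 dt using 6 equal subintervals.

Δt = (6 − 3)/6 = 0.5.
f(3) = 1, f(3.5) = 2, f(4) = 3, f(4.5) = 4, f(5) = 5, f(5.5) = 6, f(6) = 7.
T_6 = (Δt/2)·[f(t_0) + 2f(t_1) + ... + 2f(t_{5}) + f(t_6)].
Sum = 12.

12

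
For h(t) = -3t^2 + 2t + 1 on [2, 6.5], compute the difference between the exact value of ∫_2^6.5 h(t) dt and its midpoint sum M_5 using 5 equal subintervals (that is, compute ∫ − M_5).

Exact integral: ∫_2^6.5 h(t) dt = -223.875.
M_5 = -222.96375.
Error = -223.875 − (-222.96375) = -0.91125.

-0.91125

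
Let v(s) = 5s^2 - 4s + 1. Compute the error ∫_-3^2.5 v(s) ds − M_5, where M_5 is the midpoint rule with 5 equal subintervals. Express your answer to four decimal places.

2.7729

Exact integral: ∫_-3^2.5 v(s) ds ≈ 82.041667.
M_5 = 79.26875.
Error ≈ 82.041667 − 79.26875 ≈ 2.7729.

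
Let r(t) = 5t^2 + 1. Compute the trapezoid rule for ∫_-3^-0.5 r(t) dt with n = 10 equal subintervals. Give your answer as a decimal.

Δt = (-0.5 − (-3))/10 = 0.25.
r(-3) = 46, r(-2.75) = 38.8125, r(-2.5) = 32.25, r(-2.25) = 26.3125, r(-2) = 21, r(-1.75) = 16.3125, r(-1.5) = 12.25, r(-1.25) = 8.8125, r(-1) = 6, r(-0.75) = 3.8125, r(-0.5) = 2.25.
T_10 = (Δt/2)·[r(t_0) + 2r(t_1) + ... + 2r(t_{9}) + r(t_10)].
Sum = 47.421875.

47.421875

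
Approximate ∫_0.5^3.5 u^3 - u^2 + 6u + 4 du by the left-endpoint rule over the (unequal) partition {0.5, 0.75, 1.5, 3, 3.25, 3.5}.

50.9921875

Subinterval widths: 0.25, 0.75, 1.5, 0.25, 0.25.
Left endpoints: 0.5, 0.75, 1.5, 3, 3.25.
f(0.5) = 6.875, f(0.75) = 8.359375, f(1.5) = 14.125, f(3) = 40, f(3.25) = 47.265625.
Sum = Σ Δu_i · f(u_i).
Sum = 50.9921875.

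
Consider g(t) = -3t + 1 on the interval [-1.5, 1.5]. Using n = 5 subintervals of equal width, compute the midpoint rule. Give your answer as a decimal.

Δt = (1.5 − (-1.5))/5 = 0.6.
Midpoints: -1.2, -0.6, 0, 0.6, 1.2.
g(-1.2) = 4.6, g(-0.6) = 2.8, g(0) = 1, g(0.6) = -0.8, g(1.2) = -2.6.
Sum = Δt · [g(-1.2) + g(-0.6) + g(0) + g(0.6) + g(1.2)].
Sum = 3.

3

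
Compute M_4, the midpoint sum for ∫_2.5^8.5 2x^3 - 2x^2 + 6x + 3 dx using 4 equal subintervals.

2372.625

Δx = (8.5 − 2.5)/4 = 1.5.
Midpoints: 3.25, 4.75, 6.25, 7.75.
f(3.25) = 70.03125, f(4.75) = 200.71875, f(6.25) = 450.65625, f(7.75) = 860.34375.
Sum = Δx · [f(3.25) + f(4.75) + f(6.25) + f(7.75)].
Sum = 2372.625.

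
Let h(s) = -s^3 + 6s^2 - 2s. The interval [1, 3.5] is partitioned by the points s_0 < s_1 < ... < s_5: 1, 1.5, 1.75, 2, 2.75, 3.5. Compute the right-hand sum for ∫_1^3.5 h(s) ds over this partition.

Subinterval widths: 0.5, 0.25, 0.25, 0.75, 0.75.
Right endpoints: 1.5, 1.75, 2, 2.75, 3.5.
h(1.5) = 7.125, h(1.75) = 9.515625, h(2) = 12, h(2.75) = 19.078125, h(3.5) = 23.625.
Sum = Σ Δs_i · h(s_i).
Sum = 40.96875.

40.96875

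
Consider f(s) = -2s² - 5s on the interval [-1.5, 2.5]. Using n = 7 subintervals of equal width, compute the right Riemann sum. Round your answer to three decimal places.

-31.102

Δs = (2.5 − (-1.5))/7 = 4/7.
Right endpoints: -13/14, -5/14, 3/14, 11/14, 19/14, 27/14, 2.5.
f(-13/14) = 143/49, f(-5/14) = 75/49, f(3/14) = -57/49, f(11/14) = -253/49, f(19/14) = -513/49, f(27/14) = -837/49, f(2.5) = -25.
Sum = Δs · [f(-13/14) + f(-5/14) + f(3/14) + ...].
Sum ≈ -31.102.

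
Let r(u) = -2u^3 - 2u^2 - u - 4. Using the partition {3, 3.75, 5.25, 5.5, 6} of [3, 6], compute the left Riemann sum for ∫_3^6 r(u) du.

Subinterval widths: 0.75, 1.5, 0.25, 0.5.
Left endpoints: 3, 3.75, 5.25, 5.5.
r(3) = -79, r(3.75) = -141.34375, r(5.25) = -353.78125, r(5.5) = -402.75.
Sum = Σ Δu_i · r(u_i).
Sum = -561.0859375.

-561.0859375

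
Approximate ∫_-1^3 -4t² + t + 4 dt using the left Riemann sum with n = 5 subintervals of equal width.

Δt = (3 − (-1))/5 = 0.8.
Left endpoints: -1, -0.2, 0.6, 1.4, 2.2.
f(-1) = -1, f(-0.2) = 3.64, f(0.6) = 3.16, f(1.4) = -2.44, f(2.2) = -13.16.
Sum = Δt · [f(-1) + f(-0.2) + f(0.6) + f(1.4) + f(2.2)].
Sum = -7.84.

-7.84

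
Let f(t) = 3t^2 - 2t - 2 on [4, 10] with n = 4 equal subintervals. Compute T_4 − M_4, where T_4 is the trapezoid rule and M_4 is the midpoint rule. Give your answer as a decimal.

T_4 = 846.75.
M_4 = 836.625.
T_4 − M_4 = 10.125.

10.125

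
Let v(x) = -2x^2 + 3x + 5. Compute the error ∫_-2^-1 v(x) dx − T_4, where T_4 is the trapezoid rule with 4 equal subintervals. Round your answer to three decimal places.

0.021

Exact integral: ∫_-2^-1 v(x) dx ≈ -4.16667.
T_4 = -4.1875.
Error ≈ -4.16667 − (-4.1875) ≈ 0.021.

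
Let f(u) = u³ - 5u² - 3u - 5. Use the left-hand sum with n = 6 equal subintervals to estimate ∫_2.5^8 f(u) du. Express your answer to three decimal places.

Δu = (8 − 2.5)/6 = 11/12.
Left endpoints: 2.5, 41/12, 13/3, 5.25, 37/6, 85/12.
f(2.5) = -28.125, f(41/12) = -58291/1728, f(13/3) = -824/27, f(5.25) = -13.859375, f(37/6) = 4507/216, f(85/12) = 135265/1728.
Sum = Δu · [f(2.5) + f(41/12) + f(13/3) + ...].
Sum ≈ -6.501.

-6.501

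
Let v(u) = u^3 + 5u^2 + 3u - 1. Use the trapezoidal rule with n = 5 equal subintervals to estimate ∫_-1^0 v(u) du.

Δu = (0 − (-1))/5 = 0.2.
v(-1) = 0, v(-0.8) = -0.712, v(-0.6) = -1.216, v(-0.4) = -1.464, v(-0.2) = -1.408, v(0) = -1.
T_5 = (Δu/2)·[v(u_0) + 2v(u_1) + ... + 2v(u_{4}) + v(u_5)].
Sum = -1.06.

-1.06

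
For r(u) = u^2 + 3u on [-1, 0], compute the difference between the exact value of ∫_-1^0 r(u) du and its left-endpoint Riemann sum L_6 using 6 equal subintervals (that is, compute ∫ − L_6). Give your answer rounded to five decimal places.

0.16204

Exact integral: ∫_-1^0 r(u) du ≈ -1.1666667.
L_6 ≈ -1.3287037.
Error ≈ -1.1666667 − (-1.3287037) ≈ 0.16204.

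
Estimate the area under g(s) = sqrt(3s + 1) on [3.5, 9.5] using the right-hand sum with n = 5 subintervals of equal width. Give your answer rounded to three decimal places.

Δs = (9.5 − 3.5)/5 = 1.2.
Right endpoints: 4.7, 5.9, 7.1, 8.3, 9.5.
g(4.7) ≈ 3.886, g(5.9) ≈ 4.324, g(7.1) ≈ 4.722, g(8.3) ≈ 5.089, g(9.5) ≈ 5.431.
Sum = Δs · [g(4.7) + g(5.9) + g(7.1) + g(8.3) + g(9.5)].
Sum ≈ 28.144.

28.144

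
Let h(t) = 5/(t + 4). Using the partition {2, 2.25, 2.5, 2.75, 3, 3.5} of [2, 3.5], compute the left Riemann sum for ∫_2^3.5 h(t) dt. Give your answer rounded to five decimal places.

1.14297

Subinterval widths: 0.25, 0.25, 0.25, 0.25, 0.5.
Left endpoints: 2, 2.25, 2.5, 2.75, 3.
h(2) = 5/6, h(2.25) = 0.8, h(2.5) = 10/13, h(2.75) = 20/27, h(3) = 5/7.
Sum = Σ Δt_i · h(t_i).
Sum ≈ 1.14297.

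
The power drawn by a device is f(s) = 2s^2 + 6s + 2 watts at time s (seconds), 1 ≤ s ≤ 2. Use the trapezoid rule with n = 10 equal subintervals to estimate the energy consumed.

Δs = (2 − 1)/10 = 0.1.
f(1) = 10, f(1.1) = 11.02, f(1.2) = 12.08, f(1.3) = 13.18, f(1.4) = 14.32, f(1.5) = 15.5, f(1.6) = 16.72, f(1.7) = 17.98, f(1.8) = 19.28, f(1.9) = 20.62, f(2) = 22.
T_10 = (Δs/2)·[f(s_0) + 2f(s_1) + ... + 2f(s_{9}) + f(s_10)].
Sum = 15.67.

15.67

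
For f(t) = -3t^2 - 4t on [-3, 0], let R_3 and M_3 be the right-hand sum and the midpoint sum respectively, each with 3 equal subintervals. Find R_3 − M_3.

5.25

R_3 = -3.
M_3 = -8.25.
R_3 − M_3 = 5.25.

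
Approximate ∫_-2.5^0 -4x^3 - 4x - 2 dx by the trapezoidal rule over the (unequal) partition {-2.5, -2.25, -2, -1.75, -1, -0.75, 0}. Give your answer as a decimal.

Subinterval widths: 0.25, 0.25, 0.25, 0.75, 0.25, 0.75.
f(-2.5) = 70.5, f(-2.25) = 52.5625, f(-2) = 38, f(-1.75) = 26.4375, f(-1) = 6, f(-0.75) = 2.6875, f(0) = -2.
On each subinterval the trapezoid contributes (Δx_i/2)·[f(x_{i-1}) + f(x_i)].
Sum = 48.265625.

48.265625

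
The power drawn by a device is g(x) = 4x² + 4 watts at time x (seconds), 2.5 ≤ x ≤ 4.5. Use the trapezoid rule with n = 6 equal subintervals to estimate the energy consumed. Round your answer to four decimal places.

108.8148

Δx = (4.5 − 2.5)/6 = 1/3.
g(2.5) = 29, g(17/6) = 325/9, g(19/6) = 397/9, g(3.5) = 53, g(23/6) = 565/9, g(25/6) = 661/9, g(4.5) = 85.
T_6 = (Δx/2)·[g(x_0) + 2g(x_1) + ... + 2g(x_{5}) + g(x_6)].
Sum ≈ 108.8148.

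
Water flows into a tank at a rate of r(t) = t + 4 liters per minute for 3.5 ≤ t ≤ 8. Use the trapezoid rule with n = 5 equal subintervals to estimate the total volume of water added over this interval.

Δt = (8 − 3.5)/5 = 0.9.
r(3.5) = 7.5, r(4.4) = 8.4, r(5.3) = 9.3, r(6.2) = 10.2, r(7.1) = 11.1, r(8) = 12.
T_5 = (Δt/2)·[r(t_0) + 2r(t_1) + ... + 2r(t_{4}) + r(t_5)].
Sum = 43.875.

43.875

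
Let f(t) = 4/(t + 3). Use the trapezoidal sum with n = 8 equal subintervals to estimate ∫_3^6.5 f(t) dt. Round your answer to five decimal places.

1.83919

Δt = (6.5 − 3)/8 = 0.4375.
f(3) = 2/3, f(3.4375) = 64/103, f(3.875) = 32/55, f(4.3125) = 64/117, f(4.75) = 16/31, f(5.1875) = 64/131, f(5.625) = 32/69, f(6.0625) = 64/145, f(6.5) = 8/19.
T_8 = (Δt/2)·[f(t_0) + 2f(t_1) + ... + 2f(t_{7}) + f(t_8)].
Sum ≈ 1.83919.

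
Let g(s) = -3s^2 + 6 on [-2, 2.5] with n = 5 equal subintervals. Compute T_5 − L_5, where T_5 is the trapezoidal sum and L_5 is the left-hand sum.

-3.0375

T_5 = 1.5525.
L_5 = 4.59.
T_5 − L_5 = -3.0375.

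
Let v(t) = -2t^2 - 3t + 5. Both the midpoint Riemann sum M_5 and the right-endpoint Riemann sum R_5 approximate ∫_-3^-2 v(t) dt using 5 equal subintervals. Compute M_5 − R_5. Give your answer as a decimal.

-0.68

M_5 = -0.16.
R_5 = 0.52.
M_5 − R_5 = -0.68.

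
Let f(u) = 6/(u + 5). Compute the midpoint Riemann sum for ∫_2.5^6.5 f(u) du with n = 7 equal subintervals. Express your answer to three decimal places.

2.564

Δu = (6.5 − 2.5)/7 = 4/7.
Midpoints: 39/14, 47/14, 55/14, 4.5, 71/14, 79/14, 87/14.
f(39/14) = 84/109, f(47/14) = 28/39, f(55/14) = 0.672, f(4.5) = 12/19, f(71/14) = 28/47, f(79/14) = 84/149, f(87/14) = 84/157.
Sum = Δu · [f(39/14) + f(47/14) + f(55/14) + ...].
Sum ≈ 2.564.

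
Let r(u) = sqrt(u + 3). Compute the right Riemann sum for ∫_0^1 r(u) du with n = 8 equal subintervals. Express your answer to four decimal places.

1.8859

Δu = (1 − 0)/8 = 0.125.
Right endpoints: 0.125, 0.25, 0.375, 0.5, 0.625, 0.75, 0.875, 1.
r(0.125) ≈ 1.7678, r(0.25) ≈ 1.8028, r(0.375) ≈ 1.8371, r(0.5) ≈ 1.8708, r(0.625) ≈ 1.9039, r(0.75) ≈ 1.9365, r(0.875) ≈ 1.9685, r(1) ≈ 2.0000.
Sum = Δu · [r(0.125) + r(0.25) + r(0.375) + ...].
Sum ≈ 1.8859.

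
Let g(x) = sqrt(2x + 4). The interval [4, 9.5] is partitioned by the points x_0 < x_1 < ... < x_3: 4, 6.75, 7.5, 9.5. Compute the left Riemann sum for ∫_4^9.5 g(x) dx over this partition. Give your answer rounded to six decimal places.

Subinterval widths: 2.75, 0.75, 2.
Left endpoints: 4, 6.75, 7.5.
g(4) ≈ 3.464102, g(6.75) ≈ 4.183300, g(7.5) ≈ 4.358899.
Sum = Σ Δx_i · g(x_i).
Sum ≈ 21.381552.

21.381552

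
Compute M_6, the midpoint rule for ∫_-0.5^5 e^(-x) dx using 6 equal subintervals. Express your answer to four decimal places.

Δx = (5 − (-0.5))/6 = 11/12.
Midpoints: -1/24, 0.875, 43/24, 65/24, 3.625, 109/24.
f(-1/24) ≈ 1.0425, f(0.875) ≈ 0.4169, f(43/24) ≈ 0.1667, f(65/24) ≈ 0.0666, f(3.625) ≈ 0.0266, f(109/24) ≈ 0.0107.
Sum = Δx · [f(-1/24) + f(0.875) + f(43/24) + ...].
Sum ≈ 1.5859.

1.5859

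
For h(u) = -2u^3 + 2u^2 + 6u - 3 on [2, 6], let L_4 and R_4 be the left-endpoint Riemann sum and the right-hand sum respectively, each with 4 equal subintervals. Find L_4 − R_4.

328

L_4 = -268.
R_4 = -596.
L_4 − R_4 = 328.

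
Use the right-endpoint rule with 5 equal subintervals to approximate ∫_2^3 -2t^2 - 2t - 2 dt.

Δt = (3 − 2)/5 = 0.2.
Right endpoints: 2.2, 2.4, 2.6, 2.8, 3.
f(2.2) = -16.08, f(2.4) = -18.32, f(2.6) = -20.72, f(2.8) = -23.28, f(3) = -26.
Sum = Δt · [f(2.2) + f(2.4) + f(2.6) + f(2.8) + f(3)].
Sum = -20.88.

-20.88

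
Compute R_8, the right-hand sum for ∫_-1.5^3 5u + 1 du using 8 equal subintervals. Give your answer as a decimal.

Δu = (3 − (-1.5))/8 = 0.5625.
Right endpoints: -0.9375, -0.375, 0.1875, 0.75, 1.3125, 1.875, 2.4375, 3.
f(-0.9375) = -3.6875, f(-0.375) = -0.875, f(0.1875) = 1.9375, f(0.75) = 4.75, f(1.3125) = 7.5625, f(1.875) = 10.375, f(2.4375) = 13.1875, f(3) = 16.
Sum = Δu · [f(-0.9375) + f(-0.375) + f(0.1875) + ...].
Sum = 27.703125.

27.703125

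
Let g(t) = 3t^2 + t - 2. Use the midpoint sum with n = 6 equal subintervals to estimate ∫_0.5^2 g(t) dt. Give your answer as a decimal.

Δt = (2 − 0.5)/6 = 0.25.
Midpoints: 0.625, 0.875, 1.125, 1.375, 1.625, 1.875.
g(0.625) = -0.203125, g(0.875) = 1.171875, g(1.125) = 2.921875, g(1.375) = 5.046875, g(1.625) = 7.546875, g(1.875) = 10.421875.
Sum = Δt · [g(0.625) + g(0.875) + g(1.125) + ...].
Sum = 6.7265625.

6.7265625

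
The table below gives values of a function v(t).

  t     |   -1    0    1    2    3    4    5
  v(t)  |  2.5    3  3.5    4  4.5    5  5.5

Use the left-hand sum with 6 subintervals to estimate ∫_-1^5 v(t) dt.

22.5

Δt = 1.
Sum = 1·[2.5 + 3 + 3.5 + 4 + 4.5 + 5] = 22.5.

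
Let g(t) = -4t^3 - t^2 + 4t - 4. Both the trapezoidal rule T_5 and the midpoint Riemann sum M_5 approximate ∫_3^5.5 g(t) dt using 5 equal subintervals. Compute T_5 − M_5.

-8.125

T_5 = -853.4375.
M_5 = -845.3125.
T_5 − M_5 = -8.125.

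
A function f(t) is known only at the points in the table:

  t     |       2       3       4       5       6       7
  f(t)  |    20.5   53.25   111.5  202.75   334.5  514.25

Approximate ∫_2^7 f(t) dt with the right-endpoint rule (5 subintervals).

Δt = 1.
Sum = 1·[53.25 + 111.5 + 202.75 + 334.5 + 514.25] = 1216.25.

1216.25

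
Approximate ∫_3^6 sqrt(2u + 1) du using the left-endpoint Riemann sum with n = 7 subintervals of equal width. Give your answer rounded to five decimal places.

9.24343

Δu = (6 − 3)/7 = 3/7.
Left endpoints: 3, 24/7, 27/7, 30/7, 33/7, 36/7, 39/7.
f(3) ≈ 2.64575, f(24/7) ≈ 2.80306, f(27/7) ≈ 2.95200, f(30/7) ≈ 3.09377, f(33/7) ≈ 3.22933, f(36/7) ≈ 3.35942, f(39/7) ≈ 3.48466.
Sum = Δu · [f(3) + f(24/7) + f(27/7) + ...].
Sum ≈ 9.24343.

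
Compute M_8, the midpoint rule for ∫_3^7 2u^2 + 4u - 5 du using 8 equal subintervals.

270.5

Δu = (7 − 3)/8 = 0.5.
Midpoints: 3.25, 3.75, 4.25, 4.75, 5.25, 5.75, 6.25, 6.75.
f(3.25) = 29.125, f(3.75) = 38.125, f(4.25) = 48.125, f(4.75) = 59.125, f(5.25) = 71.125, f(5.75) = 84.125, f(6.25) = 98.125, f(6.75) = 113.125.
Sum = Δu · [f(3.25) + f(3.75) + f(4.25) + ...].
Sum = 270.5.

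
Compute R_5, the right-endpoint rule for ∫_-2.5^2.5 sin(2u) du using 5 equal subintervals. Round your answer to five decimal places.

Δu = (2.5 − (-2.5))/5 = 1.
Right endpoints: -1.5, -0.5, 0.5, 1.5, 2.5.
f(-1.5) ≈ -0.14112, f(-0.5) ≈ -0.84147, f(0.5) ≈ 0.84147, f(1.5) ≈ 0.14112, f(2.5) ≈ -0.95892.
Sum = Δu · [f(-1.5) + f(-0.5) + f(0.5) + f(1.5) + f(2.5)].
Sum ≈ -0.95892.

-0.95892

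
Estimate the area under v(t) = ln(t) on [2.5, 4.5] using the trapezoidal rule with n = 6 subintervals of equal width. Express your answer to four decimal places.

2.4760

Δt = (4.5 − 2.5)/6 = 1/3.
v(2.5) ≈ 0.9163, v(17/6) ≈ 1.0415, v(19/6) ≈ 1.1527, v(3.5) ≈ 1.2528, v(23/6) ≈ 1.3437, v(25/6) ≈ 1.4271, v(4.5) ≈ 1.5041.
T_6 = (Δt/2)·[v(t_0) + 2v(t_1) + ... + 2v(t_{5}) + v(t_6)].
Sum ≈ 2.4760.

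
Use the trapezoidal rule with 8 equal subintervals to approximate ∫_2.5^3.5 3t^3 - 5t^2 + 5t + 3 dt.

55.890625

Δt = (3.5 − 2.5)/8 = 0.125.
f(2.5) = 31.125, f(2.625) = 18399/512, f(2.75) = 41.328125, f(2.875) = 24237/512, f(3) = 54, f(3.125) = 31411/512, f(3.25) = 69.421875, f(3.375) = 40065/512, f(3.5) = 87.875.
T_8 = (Δt/2)·[f(t_0) + 2f(t_1) + ... + 2f(t_{7}) + f(t_8)].
Sum = 55.890625.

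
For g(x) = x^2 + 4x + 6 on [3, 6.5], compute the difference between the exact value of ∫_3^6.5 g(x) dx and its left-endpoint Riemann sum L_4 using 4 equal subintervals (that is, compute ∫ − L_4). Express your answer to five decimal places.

20.22526

Exact integral: ∫_3^6.5 g(x) dx ≈ 170.0416667.
L_4 = 149.81640625.
Error ≈ 170.0416667 − 149.81640625 ≈ 20.22526.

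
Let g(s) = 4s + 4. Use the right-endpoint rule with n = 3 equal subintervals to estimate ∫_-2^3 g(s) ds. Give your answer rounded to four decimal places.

Δs = (3 − (-2))/3 = 5/3.
Right endpoints: -1/3, 4/3, 3.
g(-1/3) = 8/3, g(4/3) = 28/3, g(3) = 16.
Sum = Δs · [g(-1/3) + g(4/3) + g(3)].
Sum ≈ 46.6667.

46.6667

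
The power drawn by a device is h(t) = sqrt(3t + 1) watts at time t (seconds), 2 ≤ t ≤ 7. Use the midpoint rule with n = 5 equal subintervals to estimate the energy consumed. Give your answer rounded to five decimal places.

18.82552

Δt = (7 − 2)/5 = 1.
Midpoints: 2.5, 3.5, 4.5, 5.5, 6.5.
h(2.5) ≈ 2.91548, h(3.5) ≈ 3.39116, h(4.5) ≈ 3.80789, h(5.5) ≈ 4.18330, h(6.5) ≈ 4.52769.
Sum = Δt · [h(2.5) + h(3.5) + h(4.5) + h(5.5) + h(6.5)].
Sum ≈ 18.82552.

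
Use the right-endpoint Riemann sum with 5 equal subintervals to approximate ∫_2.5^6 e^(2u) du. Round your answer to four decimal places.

Δu = (6 − 2.5)/5 = 0.7.
Right endpoints: 3.2, 3.9, 4.6, 5.3, 6.
f(3.2) ≈ 601.8450, f(3.9) ≈ 2440.6020, f(4.6) ≈ 9897.1291, f(5.3) ≈ 40134.8374, f(6) ≈ 162754.7914.
Sum = Δu · [f(3.2) + f(3.9) + f(4.6) + f(5.3) + f(6)].
Sum ≈ 151080.4434.

151080.4434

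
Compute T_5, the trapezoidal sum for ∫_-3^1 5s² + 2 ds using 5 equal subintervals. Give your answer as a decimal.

Δs = (1 − (-3))/5 = 0.8.
f(-3) = 47, f(-2.2) = 26.2, f(-1.4) = 11.8, f(-0.6) = 3.8, f(0.2) = 2.2, f(1) = 7.
T_5 = (Δs/2)·[f(s_0) + 2f(s_1) + ... + 2f(s_{4}) + f(s_5)].
Sum = 56.8.

56.8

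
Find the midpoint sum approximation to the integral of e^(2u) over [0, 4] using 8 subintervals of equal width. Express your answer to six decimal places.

Δu = (4 − 0)/8 = 0.5.
Midpoints: 0.25, 0.75, 1.25, 1.75, 2.25, 2.75, 3.25, 3.75.
f(0.25) ≈ 1.648721, f(0.75) ≈ 4.481689, f(1.25) ≈ 12.182494, f(1.75) ≈ 33.115452, f(2.25) ≈ 90.017131, f(2.75) ≈ 244.691932, f(3.25) ≈ 665.141633, f(3.75) ≈ 1808.042414.
Sum = Δu · [f(0.25) + f(0.75) + f(1.25) + ...].
Sum ≈ 1429.660734.

1429.660734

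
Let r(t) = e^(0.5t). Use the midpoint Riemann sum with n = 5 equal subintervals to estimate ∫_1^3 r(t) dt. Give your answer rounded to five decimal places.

5.65650

Δt = (3 − 1)/5 = 0.4.
Midpoints: 1.2, 1.6, 2, 2.4, 2.8.
r(1.2) ≈ 1.82212, r(1.6) ≈ 2.22554, r(2) ≈ 2.71828, r(2.4) ≈ 3.32012, r(2.8) ≈ 4.05520.
Sum = Δt · [r(1.2) + r(1.6) + r(2) + r(2.4) + r(2.8)].
Sum ≈ 5.65650.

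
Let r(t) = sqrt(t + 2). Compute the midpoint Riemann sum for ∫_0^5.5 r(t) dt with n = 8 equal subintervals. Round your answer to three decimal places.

Δt = (5.5 − 0)/8 = 0.6875.
Midpoints: 0.34375, 1.03125, 1.71875, 2.40625, 3.09375, 3.78125, 4.46875, 5.15625.
r(0.34375) ≈ 1.531, r(1.03125) ≈ 1.741, r(1.71875) ≈ 1.928, r(2.40625) ≈ 2.099, r(3.09375) ≈ 2.257, r(3.78125) ≈ 2.404, r(4.46875) ≈ 2.543, r(5.15625) ≈ 2.675.
Sum = Δt · [r(0.34375) + r(1.03125) + r(1.71875) + ...].
Sum ≈ 11.811.

11.811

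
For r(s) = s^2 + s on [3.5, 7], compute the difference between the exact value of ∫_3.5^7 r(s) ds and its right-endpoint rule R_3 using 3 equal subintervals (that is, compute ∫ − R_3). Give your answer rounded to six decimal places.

-24.273148

Exact integral: ∫_3.5^7 r(s) ds ≈ 118.41666667.
R_3 ≈ 142.68981481.
Error ≈ 118.41666667 − 142.68981481 ≈ -24.273148.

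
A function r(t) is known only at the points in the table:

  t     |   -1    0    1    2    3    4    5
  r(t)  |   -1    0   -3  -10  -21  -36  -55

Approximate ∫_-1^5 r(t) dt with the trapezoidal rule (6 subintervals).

Δt = 1.
T_6 = (1/2)·[(-1) + 2·0 + 2·(-3) + 2·(-10) + 2·(-21) + 2·(-36) + (-55)] = -98.

-98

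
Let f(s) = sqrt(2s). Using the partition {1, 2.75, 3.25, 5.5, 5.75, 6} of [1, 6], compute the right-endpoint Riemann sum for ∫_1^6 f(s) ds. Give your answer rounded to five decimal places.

14.55509

Subinterval widths: 1.75, 0.5, 2.25, 0.25, 0.25.
Right endpoints: 2.75, 3.25, 5.5, 5.75, 6.
f(2.75) ≈ 2.34521, f(3.25) ≈ 2.54951, f(5.5) ≈ 3.31662, f(5.75) ≈ 3.39116, f(6) ≈ 3.46410.
Sum = Σ Δs_i · f(s_i).
Sum ≈ 14.55509.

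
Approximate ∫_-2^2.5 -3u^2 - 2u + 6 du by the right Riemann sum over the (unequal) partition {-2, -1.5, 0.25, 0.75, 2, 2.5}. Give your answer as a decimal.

Subinterval widths: 0.5, 1.75, 0.5, 1.25, 0.5.
Right endpoints: -1.5, 0.25, 0.75, 2, 2.5.
f(-1.5) = 2.25, f(0.25) = 5.3125, f(0.75) = 2.8125, f(2) = -10, f(2.5) = -17.75.
Sum = Σ Δu_i · f(u_i).
Sum = -9.546875.

-9.546875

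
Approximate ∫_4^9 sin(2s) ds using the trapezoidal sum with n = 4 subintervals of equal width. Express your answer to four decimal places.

-0.1673

Δs = (9 − 4)/4 = 1.25.
f(4) ≈ 0.9894, f(5.25) ≈ -0.8797, f(6.5) ≈ 0.4202, f(7.75) ≈ 0.2065, f(9) ≈ -0.7510.
T_4 = (Δs/2)·[f(s_0) + 2f(s_1) + 2f(s_2) + 2f(s_3) + f(s_4)].
Sum ≈ -0.1673.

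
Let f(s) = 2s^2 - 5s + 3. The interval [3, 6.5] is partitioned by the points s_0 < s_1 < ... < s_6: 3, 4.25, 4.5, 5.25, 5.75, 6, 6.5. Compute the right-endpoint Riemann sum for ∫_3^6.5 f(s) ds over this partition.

Subinterval widths: 1.25, 0.25, 0.75, 0.5, 0.25, 0.5.
Right endpoints: 4.25, 4.5, 5.25, 5.75, 6, 6.5.
f(4.25) = 17.875, f(4.5) = 21, f(5.25) = 31.875, f(5.75) = 40.375, f(6) = 45, f(6.5) = 55.
Sum = Σ Δs_i · f(s_i).
Sum = 110.4375.

110.4375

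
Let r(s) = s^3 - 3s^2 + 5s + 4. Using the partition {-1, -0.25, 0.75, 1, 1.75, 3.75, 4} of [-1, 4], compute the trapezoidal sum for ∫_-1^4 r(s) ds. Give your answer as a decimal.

Subinterval widths: 0.75, 1, 0.25, 0.75, 2, 0.25.
r(-1) = -5, r(-0.25) = 2.546875, r(0.75) = 6.484375, r(1) = 7, r(1.75) = 8.921875, r(3.75) = 33.296875, r(4) = 40.
On each subinterval the trapezoid contributes (Δs_i/2)·[r(s_{i-1}) + r(s_i)].
Sum = 62.6328125.

62.6328125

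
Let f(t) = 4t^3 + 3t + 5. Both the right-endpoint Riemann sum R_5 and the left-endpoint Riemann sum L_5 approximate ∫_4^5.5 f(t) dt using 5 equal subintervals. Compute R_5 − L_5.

R_5 = 751.32.
L_5 = 627.12.
R_5 − L_5 = 124.2.

124.2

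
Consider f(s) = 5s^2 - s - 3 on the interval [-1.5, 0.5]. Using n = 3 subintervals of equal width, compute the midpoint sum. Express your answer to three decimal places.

0.463

Δs = (0.5 − (-1.5))/3 = 2/3.
Midpoints: -7/6, -0.5, 1/6.
f(-7/6) = 179/36, f(-0.5) = -1.25, f(1/6) = -109/36.
Sum = Δs · [f(-7/6) + f(-0.5) + f(1/6)].
Sum ≈ 0.463.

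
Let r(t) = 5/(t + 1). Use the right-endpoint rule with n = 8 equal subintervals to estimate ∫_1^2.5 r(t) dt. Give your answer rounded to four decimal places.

2.7001

Δt = (2.5 − 1)/8 = 0.1875.
Right endpoints: 1.1875, 1.375, 1.5625, 1.75, 1.9375, 2.125, 2.3125, 2.5.
r(1.1875) = 16/7, r(1.375) = 40/19, r(1.5625) = 80/41, r(1.75) = 20/11, r(1.9375) = 80/47, r(2.125) = 1.6, r(2.3125) = 80/53, r(2.5) = 10/7.
Sum = Δt · [r(1.1875) + r(1.375) + r(1.5625) + ...].
Sum ≈ 2.7001.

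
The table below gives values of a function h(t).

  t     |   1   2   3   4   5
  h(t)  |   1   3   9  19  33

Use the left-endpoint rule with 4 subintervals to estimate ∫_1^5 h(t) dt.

Δt = 1.
Sum = 1·[1 + 3 + 9 + 19] = 32.

32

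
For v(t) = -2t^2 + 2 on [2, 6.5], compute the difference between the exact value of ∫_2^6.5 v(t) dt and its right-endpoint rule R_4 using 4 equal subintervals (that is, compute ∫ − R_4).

44.9296875

Exact integral: ∫_2^6.5 v(t) dt = -168.75.
R_4 = -213.6796875.
Error = -168.75 − (-213.6796875) = 44.9296875.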